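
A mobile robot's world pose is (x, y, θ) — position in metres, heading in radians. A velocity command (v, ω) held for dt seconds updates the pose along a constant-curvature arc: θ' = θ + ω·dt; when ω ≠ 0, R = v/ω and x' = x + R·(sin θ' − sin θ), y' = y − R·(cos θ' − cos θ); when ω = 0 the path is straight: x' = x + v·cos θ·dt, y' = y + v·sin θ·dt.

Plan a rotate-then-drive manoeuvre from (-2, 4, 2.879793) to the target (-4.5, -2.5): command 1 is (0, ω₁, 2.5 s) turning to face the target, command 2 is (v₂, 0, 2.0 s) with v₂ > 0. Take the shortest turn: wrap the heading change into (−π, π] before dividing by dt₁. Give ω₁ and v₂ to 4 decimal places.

heading to target = atan2(-2.5−4, -4.5−-2) = -1.9380
Δθ = wrap(-1.9380 − 2.8798) = 1.4654; ω₁ = Δθ/dt₁ = 0.5862
distance = √((-4.5−-2)² + (-2.5−4)²) = 6.9642; v₂ = distance/dt₂ = 3.4821

ω₁ = 0.5862, v₂ = 3.4821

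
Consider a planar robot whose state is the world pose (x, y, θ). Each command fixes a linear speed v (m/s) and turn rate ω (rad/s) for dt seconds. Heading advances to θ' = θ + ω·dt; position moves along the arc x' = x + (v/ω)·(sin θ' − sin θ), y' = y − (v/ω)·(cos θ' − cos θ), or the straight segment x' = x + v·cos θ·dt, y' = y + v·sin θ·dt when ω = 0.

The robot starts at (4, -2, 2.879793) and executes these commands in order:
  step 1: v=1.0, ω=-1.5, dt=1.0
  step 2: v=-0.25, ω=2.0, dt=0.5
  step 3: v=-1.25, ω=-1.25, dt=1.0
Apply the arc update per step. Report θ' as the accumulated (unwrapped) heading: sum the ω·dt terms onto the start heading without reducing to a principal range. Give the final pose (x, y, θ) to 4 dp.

(3.7686, -2.4941, 1.1298)

step 1: θ'=1.3798 (R=-0.6667) → pose (3.5180, -1.2295, 1.3798)
step 2: θ'=2.3798 (R=-0.1250) → pose (3.5545, -1.3437, 2.3798)
step 3: θ'=1.1298 (R=1.0000) → pose (3.7686, -2.4941, 1.1298)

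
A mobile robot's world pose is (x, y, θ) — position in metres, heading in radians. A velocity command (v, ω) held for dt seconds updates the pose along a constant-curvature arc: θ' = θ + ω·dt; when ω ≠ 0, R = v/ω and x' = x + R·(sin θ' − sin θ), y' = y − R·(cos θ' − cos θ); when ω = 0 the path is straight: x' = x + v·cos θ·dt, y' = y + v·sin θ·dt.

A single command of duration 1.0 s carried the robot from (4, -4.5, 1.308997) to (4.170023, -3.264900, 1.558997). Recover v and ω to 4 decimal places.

v = 1.2500, ω = 0.2500

Δθ = 1.558997 − 1.308997 = 0.250000
ω = Δθ/dt = 0.250000/1.0 = 0.2500
R = −Δy/(cos θ' − cos θ) = 5.0000
v = R·ω = 5.0000·0.2500 = 1.2500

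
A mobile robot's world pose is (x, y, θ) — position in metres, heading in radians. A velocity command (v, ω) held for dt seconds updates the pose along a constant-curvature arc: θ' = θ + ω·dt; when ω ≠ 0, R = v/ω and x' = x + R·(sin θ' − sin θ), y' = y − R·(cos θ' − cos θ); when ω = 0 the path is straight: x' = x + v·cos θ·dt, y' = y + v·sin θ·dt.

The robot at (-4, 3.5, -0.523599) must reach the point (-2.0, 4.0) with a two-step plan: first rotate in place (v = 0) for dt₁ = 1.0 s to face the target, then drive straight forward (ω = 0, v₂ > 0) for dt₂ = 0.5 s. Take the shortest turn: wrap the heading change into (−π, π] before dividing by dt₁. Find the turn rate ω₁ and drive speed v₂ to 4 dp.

heading to target = atan2(4−3.5, -2−-4) = 0.2450
Δθ = wrap(0.2450 − -0.5236) = 0.7686; ω₁ = Δθ/dt₁ = 0.7686
distance = √((-2−-4)² + (4−3.5)²) = 2.0616; v₂ = distance/dt₂ = 4.1231

ω₁ = 0.7686, v₂ = 4.1231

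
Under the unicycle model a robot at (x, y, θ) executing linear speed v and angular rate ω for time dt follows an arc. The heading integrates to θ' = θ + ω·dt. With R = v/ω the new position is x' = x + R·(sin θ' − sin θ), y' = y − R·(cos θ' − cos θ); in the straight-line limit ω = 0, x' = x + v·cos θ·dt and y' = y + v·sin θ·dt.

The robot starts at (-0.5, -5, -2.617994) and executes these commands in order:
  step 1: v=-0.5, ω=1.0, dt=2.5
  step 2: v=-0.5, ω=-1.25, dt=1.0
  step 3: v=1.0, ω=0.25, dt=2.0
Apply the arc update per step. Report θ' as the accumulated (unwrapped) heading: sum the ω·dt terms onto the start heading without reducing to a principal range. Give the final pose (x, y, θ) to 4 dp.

(-0.1700, -5.5336, -0.8680)

step 1: θ'=-0.1180 (R=-0.5000) → pose (-0.6911, -4.0705, -0.1180)
step 2: θ'=-1.3680 (R=0.4000) → pose (-1.0359, -3.7538, -1.3680)
step 3: θ'=-0.8680 (R=4.0000) → pose (-0.1700, -5.5336, -0.8680)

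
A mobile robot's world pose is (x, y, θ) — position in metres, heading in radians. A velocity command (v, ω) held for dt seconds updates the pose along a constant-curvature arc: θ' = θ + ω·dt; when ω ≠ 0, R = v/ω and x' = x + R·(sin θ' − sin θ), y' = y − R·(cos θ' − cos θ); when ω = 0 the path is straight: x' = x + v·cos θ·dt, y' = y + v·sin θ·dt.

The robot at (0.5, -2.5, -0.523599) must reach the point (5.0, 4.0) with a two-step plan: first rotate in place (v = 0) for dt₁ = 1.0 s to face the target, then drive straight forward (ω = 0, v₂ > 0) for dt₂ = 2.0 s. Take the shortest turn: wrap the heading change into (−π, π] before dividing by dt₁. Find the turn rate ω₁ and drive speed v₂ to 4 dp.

heading to target = atan2(4−-2.5, 5−0.5) = 0.9653
Δθ = wrap(0.9653 − -0.5236) = 1.4889; ω₁ = Δθ/dt₁ = 1.4889
distance = √((5−0.5)² + (4−-2.5)²) = 7.9057; v₂ = distance/dt₂ = 3.9528

ω₁ = 1.4889, v₂ = 3.9528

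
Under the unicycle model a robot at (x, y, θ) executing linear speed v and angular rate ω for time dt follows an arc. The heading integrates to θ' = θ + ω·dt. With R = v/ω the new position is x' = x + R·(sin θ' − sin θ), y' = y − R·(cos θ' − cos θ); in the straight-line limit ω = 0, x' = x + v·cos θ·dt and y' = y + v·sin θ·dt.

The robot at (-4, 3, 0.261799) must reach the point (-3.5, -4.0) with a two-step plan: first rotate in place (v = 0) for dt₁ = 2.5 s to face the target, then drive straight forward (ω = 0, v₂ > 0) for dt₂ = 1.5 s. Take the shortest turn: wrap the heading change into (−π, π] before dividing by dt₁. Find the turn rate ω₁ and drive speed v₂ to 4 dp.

ω₁ = -0.7045, v₂ = 4.6786

heading to target = atan2(-4−3, -3.5−-4) = -1.4995
Δθ = wrap(-1.4995 − 0.2618) = -1.7613; ω₁ = Δθ/dt₁ = -0.7045
distance = √((-3.5−-4)² + (-4−3)²) = 7.0178; v₂ = distance/dt₂ = 4.6786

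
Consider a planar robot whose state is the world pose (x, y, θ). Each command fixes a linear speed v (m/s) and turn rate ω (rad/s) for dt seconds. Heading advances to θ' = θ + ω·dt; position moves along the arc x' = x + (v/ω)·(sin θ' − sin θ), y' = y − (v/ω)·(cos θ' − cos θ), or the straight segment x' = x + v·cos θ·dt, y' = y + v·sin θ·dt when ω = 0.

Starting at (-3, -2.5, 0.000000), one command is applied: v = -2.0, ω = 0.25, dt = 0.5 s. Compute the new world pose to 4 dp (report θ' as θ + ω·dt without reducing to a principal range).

θ' = 0.0000 + 0.25·0.5 = 0.1250
R = v/ω = -2.0/0.25 = -8.0000
x' = -3 + -8.0000·(sin 0.1250 − sin 0.0000) = -3.9974
y' = -2.5 − -8.0000·(cos 0.1250 − cos 0.0000) = -2.5624

(-3.9974, -2.5624, 0.1250)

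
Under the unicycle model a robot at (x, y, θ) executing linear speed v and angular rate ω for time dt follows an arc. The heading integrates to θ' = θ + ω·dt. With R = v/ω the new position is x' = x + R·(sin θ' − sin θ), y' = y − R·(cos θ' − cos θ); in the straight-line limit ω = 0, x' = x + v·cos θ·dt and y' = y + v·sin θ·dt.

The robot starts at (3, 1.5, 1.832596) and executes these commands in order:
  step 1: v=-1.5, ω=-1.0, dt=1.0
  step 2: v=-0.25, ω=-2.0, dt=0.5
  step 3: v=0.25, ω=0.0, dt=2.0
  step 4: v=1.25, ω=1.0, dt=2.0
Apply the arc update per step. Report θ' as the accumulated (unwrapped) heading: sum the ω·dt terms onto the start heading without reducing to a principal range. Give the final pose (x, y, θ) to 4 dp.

step 1: θ'=0.8326 (R=1.5000) → pose (2.6606, 0.1023, 0.8326)
step 2: θ'=-0.1674 (R=0.1250) → pose (2.5473, 0.0632, -0.1674)
step 3: θ'=-0.1674 (straight) → pose (3.0404, -0.0201, -0.1674)
step 4: θ'=1.8326 (R=1.2500) → pose (4.4560, 1.5359, 1.8326)

(4.4560, 1.5359, 1.8326)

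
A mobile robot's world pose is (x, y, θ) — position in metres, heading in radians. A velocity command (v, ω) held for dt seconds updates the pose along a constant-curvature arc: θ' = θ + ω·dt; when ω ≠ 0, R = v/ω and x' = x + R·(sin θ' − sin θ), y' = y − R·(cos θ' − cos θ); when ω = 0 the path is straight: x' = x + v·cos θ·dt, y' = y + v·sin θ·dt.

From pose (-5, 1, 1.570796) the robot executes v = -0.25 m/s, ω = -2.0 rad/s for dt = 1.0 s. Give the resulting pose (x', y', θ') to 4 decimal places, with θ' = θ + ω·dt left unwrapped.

θ' = 1.5708 + -2.0·1.0 = -0.4292
R = v/ω = -0.25/-2.0 = 0.1250
x' = -5 + 0.1250·(sin -0.4292 − sin 1.5708) = -5.1770
y' = 1 − 0.1250·(cos -0.4292 − cos 1.5708) = 0.8863

(-5.1770, 0.8863, -0.4292)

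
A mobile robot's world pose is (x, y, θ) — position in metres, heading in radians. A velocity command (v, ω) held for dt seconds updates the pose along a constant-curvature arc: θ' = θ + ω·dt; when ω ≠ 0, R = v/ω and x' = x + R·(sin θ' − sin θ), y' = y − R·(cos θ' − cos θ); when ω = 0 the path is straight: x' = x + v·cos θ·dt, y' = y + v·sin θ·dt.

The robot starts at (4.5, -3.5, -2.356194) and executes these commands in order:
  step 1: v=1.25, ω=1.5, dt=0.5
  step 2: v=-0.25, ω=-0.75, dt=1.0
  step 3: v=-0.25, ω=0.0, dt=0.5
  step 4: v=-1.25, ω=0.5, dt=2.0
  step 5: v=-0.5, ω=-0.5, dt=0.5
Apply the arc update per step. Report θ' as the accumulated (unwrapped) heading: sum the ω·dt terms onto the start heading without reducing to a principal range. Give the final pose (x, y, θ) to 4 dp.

(5.0948, -1.1990, -1.6062)

step 1: θ'=-1.6062 (R=0.8333) → pose (4.2564, -4.0598, -1.6062)
step 2: θ'=-2.3562 (R=0.3333) → pose (4.3539, -3.8359, -2.3562)
step 3: θ'=-2.3562 (straight) → pose (4.4423, -3.7475, -2.3562)
step 4: θ'=-1.3562 (R=-2.5000) → pose (5.1171, -1.4473, -1.3562)
step 5: θ'=-1.6062 (R=1.0000) → pose (5.0948, -1.1990, -1.6062)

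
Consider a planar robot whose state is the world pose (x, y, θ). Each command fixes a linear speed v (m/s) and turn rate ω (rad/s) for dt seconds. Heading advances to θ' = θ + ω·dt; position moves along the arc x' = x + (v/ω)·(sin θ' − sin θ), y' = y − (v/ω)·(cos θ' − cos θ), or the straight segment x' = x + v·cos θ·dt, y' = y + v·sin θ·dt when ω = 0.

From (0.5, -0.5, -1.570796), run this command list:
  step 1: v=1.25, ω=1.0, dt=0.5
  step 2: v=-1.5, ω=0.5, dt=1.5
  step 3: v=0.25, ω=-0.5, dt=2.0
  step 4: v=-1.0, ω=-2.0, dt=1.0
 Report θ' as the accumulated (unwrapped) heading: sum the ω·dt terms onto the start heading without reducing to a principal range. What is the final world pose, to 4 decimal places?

(-0.1334, 0.5743, -3.3208)

step 1: θ'=-1.0708 (R=1.2500) → pose (0.6530, -1.0993, -1.0708)
step 2: θ'=-0.3208 (R=-3.0000) → pose (-1.0338, 0.3094, -0.3208)
step 3: θ'=-1.3208 (R=-0.5000) → pose (-0.7070, -0.0414, -1.3208)
step 4: θ'=-3.3208 (R=0.5000) → pose (-0.1334, 0.5743, -3.3208)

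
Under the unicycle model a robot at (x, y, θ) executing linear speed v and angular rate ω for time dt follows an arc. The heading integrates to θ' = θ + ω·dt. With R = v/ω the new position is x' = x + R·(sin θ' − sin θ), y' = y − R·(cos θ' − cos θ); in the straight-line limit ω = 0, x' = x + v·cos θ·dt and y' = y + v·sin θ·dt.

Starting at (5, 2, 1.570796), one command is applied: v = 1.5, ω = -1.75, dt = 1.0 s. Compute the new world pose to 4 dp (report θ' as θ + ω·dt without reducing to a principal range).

θ' = 1.5708 + -1.75·1.0 = -0.1792
R = v/ω = 1.5/-1.75 = -0.8571
x' = 5 + -0.8571·(sin -0.1792 − sin 1.5708) = 6.0099
y' = 2 − -0.8571·(cos -0.1792 − cos 1.5708) = 2.8434

(6.0099, 2.8434, -0.1792)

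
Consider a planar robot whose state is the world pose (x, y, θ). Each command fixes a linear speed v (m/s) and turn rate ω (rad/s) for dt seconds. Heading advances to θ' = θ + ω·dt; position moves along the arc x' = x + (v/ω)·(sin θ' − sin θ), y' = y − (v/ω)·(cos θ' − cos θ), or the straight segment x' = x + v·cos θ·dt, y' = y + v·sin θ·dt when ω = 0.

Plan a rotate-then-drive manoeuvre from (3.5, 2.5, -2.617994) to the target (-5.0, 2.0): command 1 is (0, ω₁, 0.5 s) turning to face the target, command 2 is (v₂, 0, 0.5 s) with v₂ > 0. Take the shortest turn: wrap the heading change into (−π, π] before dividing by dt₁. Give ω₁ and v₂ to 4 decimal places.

heading to target = atan2(2−2.5, -5−3.5) = -3.0828
Δθ = wrap(-3.0828 − -2.6180) = -0.4648; ω₁ = Δθ/dt₁ = -0.9297
distance = √((-5−3.5)² + (2−2.5)²) = 8.5147; v₂ = distance/dt₂ = 17.0294

ω₁ = -0.9297, v₂ = 17.0294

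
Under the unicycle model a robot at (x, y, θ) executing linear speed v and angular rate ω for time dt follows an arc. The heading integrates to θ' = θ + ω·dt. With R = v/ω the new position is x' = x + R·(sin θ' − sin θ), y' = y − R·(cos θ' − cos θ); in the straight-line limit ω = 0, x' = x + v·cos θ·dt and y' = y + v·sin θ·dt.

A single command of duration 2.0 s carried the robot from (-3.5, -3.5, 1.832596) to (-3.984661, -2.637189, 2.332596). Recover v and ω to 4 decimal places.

Δθ = 2.332596 − 1.832596 = 0.500000
ω = Δθ/dt = 0.500000/2.0 = 0.2500
R = −Δy/(cos θ' − cos θ) = 2.0000
v = R·ω = 2.0000·0.2500 = 0.5000

v = 0.5000, ω = 0.2500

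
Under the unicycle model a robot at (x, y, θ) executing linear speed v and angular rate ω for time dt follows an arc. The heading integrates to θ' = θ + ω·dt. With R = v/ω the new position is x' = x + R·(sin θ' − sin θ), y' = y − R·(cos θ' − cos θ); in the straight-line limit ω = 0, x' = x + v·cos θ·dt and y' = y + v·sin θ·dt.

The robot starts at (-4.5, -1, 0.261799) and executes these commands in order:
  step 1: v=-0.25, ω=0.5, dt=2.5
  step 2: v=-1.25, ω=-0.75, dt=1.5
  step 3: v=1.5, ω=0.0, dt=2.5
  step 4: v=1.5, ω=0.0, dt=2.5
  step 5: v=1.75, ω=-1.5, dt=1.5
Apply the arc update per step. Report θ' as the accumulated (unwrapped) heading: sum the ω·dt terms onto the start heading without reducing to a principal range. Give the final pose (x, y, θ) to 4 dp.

step 1: θ'=1.5118 (R=-0.5000) → pose (-4.8697, -1.4535, 1.5118)
step 2: θ'=0.3868 (R=1.6667) → pose (-5.9048, -2.8987, 0.3868)
step 3: θ'=0.3868 (straight) → pose (-2.4318, -1.4841, 0.3868)
step 4: θ'=0.3868 (straight) → pose (1.0411, -0.0696, 0.3868)
step 5: θ'=-1.8632 (R=-1.1667) → pose (2.5984, -1.4863, -1.8632)

(2.5984, -1.4863, -1.8632)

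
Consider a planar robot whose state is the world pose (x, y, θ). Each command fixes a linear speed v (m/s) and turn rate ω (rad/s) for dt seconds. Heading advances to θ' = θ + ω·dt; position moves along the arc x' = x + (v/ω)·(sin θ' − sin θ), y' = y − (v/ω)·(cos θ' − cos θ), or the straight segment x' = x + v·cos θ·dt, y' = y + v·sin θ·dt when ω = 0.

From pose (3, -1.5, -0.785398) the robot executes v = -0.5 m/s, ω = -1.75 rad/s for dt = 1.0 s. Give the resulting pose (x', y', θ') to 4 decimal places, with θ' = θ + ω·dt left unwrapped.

θ' = -0.7854 + -1.75·1.0 = -2.5354
R = v/ω = -0.5/-1.75 = 0.2857
x' = 3 + 0.2857·(sin -2.5354 − sin -0.7854) = 3.0392
y' = -1.5 − 0.2857·(cos -2.5354 − cos -0.7854) = -1.0632

(3.0392, -1.0632, -2.5354)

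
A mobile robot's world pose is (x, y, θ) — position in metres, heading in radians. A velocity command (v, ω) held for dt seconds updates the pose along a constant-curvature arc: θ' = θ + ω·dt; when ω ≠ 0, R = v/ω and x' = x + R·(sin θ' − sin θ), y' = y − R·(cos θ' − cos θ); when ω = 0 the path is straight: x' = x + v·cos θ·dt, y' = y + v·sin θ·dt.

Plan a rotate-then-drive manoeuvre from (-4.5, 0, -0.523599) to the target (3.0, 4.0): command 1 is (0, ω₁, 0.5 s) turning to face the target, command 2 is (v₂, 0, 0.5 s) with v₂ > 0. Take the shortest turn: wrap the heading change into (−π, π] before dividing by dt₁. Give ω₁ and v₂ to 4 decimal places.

ω₁ = 2.0271, v₂ = 17.0000

heading to target = atan2(4−0, 3−-4.5) = 0.4900
Δθ = wrap(0.4900 − -0.5236) = 1.0136; ω₁ = Δθ/dt₁ = 2.0271
distance = √((3−-4.5)² + (4−0)²) = 8.5000; v₂ = distance/dt₂ = 17.0000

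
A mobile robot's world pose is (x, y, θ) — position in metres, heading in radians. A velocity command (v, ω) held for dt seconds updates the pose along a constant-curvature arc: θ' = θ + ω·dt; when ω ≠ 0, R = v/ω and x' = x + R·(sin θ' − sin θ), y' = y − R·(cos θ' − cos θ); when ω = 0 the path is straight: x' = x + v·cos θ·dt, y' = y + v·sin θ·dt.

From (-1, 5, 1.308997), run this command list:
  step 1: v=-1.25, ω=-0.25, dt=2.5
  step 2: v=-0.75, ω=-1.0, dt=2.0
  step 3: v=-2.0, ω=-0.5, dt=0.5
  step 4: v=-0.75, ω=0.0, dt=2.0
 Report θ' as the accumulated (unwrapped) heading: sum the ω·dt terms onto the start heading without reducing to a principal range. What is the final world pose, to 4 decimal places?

step 1: θ'=0.6840 (R=5.0000) → pose (-2.6701, 2.4188, 0.6840)
step 2: θ'=-1.3160 (R=0.7500) → pose (-3.8699, 2.8111, -1.3160)
step 3: θ'=-1.5660 (R=4.0000) → pose (-3.9990, 3.8001, -1.5660)
step 4: θ'=-1.5660 (straight) → pose (-4.0061, 5.3001, -1.5660)

(-4.0061, 5.3001, -1.5660)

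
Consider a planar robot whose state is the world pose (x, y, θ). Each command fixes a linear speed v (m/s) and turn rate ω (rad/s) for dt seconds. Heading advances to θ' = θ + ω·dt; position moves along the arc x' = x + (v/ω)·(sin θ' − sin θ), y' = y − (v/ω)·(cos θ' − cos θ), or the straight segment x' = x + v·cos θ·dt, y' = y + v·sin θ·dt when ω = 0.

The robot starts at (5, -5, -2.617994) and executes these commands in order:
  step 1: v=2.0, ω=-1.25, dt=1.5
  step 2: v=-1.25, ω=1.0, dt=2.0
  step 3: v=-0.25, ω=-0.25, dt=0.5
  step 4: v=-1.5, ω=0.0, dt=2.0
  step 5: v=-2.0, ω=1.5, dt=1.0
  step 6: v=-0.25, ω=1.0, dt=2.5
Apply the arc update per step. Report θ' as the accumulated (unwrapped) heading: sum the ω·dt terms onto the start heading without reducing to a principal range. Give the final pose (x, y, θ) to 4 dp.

step 1: θ'=-4.4930 (R=-1.6000) → pose (2.6384, -3.9626, -4.4930)
step 2: θ'=-2.4930 (R=-1.2500) → pose (4.6135, -4.6867, -2.4930)
step 3: θ'=-2.6180 (R=1.0000) → pose (4.7175, -4.6176, -2.6180)
step 4: θ'=-2.6180 (straight) → pose (7.3156, -3.1176, -2.6180)
step 5: θ'=-1.1180 (R=-1.3333) → pose (7.8479, -1.3796, -1.1180)
step 6: θ'=1.3820 (R=-0.2500) → pose (7.3776, -1.4420, 1.3820)

(7.3776, -1.4420, 1.3820)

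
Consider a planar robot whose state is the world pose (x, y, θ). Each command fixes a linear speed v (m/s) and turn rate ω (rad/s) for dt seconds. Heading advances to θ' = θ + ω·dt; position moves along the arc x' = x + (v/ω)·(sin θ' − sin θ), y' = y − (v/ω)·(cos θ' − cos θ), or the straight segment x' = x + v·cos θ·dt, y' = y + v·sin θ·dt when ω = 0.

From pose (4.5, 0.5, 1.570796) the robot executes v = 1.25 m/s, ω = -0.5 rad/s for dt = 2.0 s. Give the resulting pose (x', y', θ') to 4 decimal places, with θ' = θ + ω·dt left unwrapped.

θ' = 1.5708 + -0.5·2.0 = 0.5708
R = v/ω = 1.25/-0.5 = -2.5000
x' = 4.5 + -2.5000·(sin 0.5708 − sin 1.5708) = 5.6492
y' = 0.5 − -2.5000·(cos 0.5708 − cos 1.5708) = 2.6037

(5.6492, 2.6037, 0.5708)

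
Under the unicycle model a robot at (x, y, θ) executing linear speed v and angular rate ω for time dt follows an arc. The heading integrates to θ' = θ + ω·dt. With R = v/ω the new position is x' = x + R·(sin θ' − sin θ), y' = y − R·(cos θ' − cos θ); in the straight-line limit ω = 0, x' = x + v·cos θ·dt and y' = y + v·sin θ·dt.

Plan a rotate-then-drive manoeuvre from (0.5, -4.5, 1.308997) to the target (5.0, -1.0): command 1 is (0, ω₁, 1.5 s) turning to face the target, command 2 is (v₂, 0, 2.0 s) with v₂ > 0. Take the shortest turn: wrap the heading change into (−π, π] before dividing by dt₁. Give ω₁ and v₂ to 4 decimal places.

ω₁ = -0.4320, v₂ = 2.8504

heading to target = atan2(-1−-4.5, 5−0.5) = 0.6610
Δθ = wrap(0.6610 − 1.3090) = -0.6480; ω₁ = Δθ/dt₁ = -0.4320
distance = √((5−0.5)² + (-1−-4.5)²) = 5.7009; v₂ = distance/dt₂ = 2.8504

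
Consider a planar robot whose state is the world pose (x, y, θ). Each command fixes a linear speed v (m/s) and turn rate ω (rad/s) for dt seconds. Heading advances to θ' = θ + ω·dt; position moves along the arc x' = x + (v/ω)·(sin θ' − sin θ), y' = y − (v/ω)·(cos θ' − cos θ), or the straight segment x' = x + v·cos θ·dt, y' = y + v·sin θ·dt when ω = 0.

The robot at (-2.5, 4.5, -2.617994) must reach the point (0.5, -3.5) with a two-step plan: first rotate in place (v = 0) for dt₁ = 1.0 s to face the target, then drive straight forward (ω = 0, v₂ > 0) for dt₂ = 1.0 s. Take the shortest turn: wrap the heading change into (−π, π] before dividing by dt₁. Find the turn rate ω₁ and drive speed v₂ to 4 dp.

ω₁ = 1.4060, v₂ = 8.5440

heading to target = atan2(-3.5−4.5, 0.5−-2.5) = -1.2120
Δθ = wrap(-1.2120 − -2.6180) = 1.4060; ω₁ = Δθ/dt₁ = 1.4060
distance = √((0.5−-2.5)² + (-3.5−4.5)²) = 8.5440; v₂ = distance/dt₂ = 8.5440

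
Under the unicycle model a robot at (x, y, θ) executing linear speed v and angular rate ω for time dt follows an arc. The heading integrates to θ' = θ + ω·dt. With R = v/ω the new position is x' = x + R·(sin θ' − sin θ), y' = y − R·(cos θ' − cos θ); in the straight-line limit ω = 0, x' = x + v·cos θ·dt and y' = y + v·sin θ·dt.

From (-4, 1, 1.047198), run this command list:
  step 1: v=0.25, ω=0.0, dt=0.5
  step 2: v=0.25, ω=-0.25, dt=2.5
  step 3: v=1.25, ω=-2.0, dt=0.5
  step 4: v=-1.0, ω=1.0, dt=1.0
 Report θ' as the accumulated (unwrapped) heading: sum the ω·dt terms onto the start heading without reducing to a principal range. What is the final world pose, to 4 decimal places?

(-3.8397, 1.5484, 0.4222)

step 1: θ'=1.0472 (straight) → pose (-3.9375, 1.1083, 1.0472)
step 2: θ'=0.4222 (R=-1.0000) → pose (-3.4812, 1.5204, 0.4222)
step 3: θ'=-0.5778 (R=-0.6250) → pose (-2.8838, 1.4739, -0.5778)
step 4: θ'=0.4222 (R=-1.0000) → pose (-3.8397, 1.5484, 0.4222)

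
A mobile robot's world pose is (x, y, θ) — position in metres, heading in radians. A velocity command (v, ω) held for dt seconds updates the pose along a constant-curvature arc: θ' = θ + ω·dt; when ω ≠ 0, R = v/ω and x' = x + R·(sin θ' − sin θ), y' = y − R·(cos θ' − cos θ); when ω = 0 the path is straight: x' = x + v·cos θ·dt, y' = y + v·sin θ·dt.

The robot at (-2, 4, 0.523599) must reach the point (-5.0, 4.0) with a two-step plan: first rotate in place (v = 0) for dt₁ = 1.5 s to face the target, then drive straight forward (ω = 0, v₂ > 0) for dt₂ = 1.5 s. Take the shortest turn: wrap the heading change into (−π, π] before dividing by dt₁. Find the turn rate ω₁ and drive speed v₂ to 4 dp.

heading to target = atan2(4−4, -5−-2) = 3.1416
Δθ = wrap(3.1416 − 0.5236) = 2.6180; ω₁ = Δθ/dt₁ = 1.7453
distance = √((-5−-2)² + (4−4)²) = 3.0000; v₂ = distance/dt₂ = 2.0000

ω₁ = 1.7453, v₂ = 2.0000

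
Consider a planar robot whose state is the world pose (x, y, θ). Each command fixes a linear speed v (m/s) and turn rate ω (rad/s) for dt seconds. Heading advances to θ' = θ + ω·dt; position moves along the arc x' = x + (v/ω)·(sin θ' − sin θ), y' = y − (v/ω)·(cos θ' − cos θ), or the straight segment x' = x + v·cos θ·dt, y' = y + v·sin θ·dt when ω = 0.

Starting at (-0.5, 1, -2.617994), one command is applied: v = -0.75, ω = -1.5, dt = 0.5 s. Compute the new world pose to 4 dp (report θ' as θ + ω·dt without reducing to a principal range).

(-0.1378, 1.0542, -3.3680)

θ' = -2.6180 + -1.5·0.5 = -3.3680
R = v/ω = -0.75/-1.5 = 0.5000
x' = -0.5 + 0.5000·(sin -3.3680 − sin -2.6180) = -0.1378
y' = 1 − 0.5000·(cos -3.3680 − cos -2.6180) = 1.0542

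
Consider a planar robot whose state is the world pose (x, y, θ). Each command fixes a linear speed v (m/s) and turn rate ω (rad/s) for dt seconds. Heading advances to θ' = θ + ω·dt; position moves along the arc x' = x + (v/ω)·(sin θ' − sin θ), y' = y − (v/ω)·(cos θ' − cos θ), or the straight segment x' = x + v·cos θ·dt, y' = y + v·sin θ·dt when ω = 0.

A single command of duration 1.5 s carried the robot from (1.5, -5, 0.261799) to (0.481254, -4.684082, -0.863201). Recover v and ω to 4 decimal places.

Δθ = -0.863201 − 0.261799 = -1.125000
ω = Δθ/dt = -1.125000/1.5 = -0.7500
R = Δx/(sin θ' − sin θ) = 1.0000
v = R·ω = 1.0000·-0.7500 = -0.7500

v = -0.7500, ω = -0.7500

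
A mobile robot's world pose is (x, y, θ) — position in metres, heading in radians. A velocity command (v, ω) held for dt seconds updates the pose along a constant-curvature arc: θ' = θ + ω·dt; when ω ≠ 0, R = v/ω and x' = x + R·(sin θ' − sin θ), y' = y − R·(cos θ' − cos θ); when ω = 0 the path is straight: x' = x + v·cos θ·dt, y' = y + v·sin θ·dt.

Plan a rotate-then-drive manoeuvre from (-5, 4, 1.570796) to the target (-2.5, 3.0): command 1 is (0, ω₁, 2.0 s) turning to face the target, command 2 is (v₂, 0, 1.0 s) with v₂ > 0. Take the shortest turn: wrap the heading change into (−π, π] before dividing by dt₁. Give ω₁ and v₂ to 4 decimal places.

heading to target = atan2(3−4, -2.5−-5) = -0.3805
Δθ = wrap(-0.3805 − 1.5708) = -1.9513; ω₁ = Δθ/dt₁ = -0.9757
distance = √((-2.5−-5)² + (3−4)²) = 2.6926; v₂ = distance/dt₂ = 2.6926

ω₁ = -0.9757, v₂ = 2.6926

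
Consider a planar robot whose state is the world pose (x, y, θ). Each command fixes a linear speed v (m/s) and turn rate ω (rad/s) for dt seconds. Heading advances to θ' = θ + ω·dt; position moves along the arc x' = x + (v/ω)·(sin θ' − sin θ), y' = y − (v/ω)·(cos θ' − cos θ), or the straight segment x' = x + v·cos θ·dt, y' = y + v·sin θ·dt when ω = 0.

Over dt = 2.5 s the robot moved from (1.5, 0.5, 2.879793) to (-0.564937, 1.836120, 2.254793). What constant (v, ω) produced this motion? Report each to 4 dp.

Δθ = 2.254793 − 2.879793 = -0.625000
ω = Δθ/dt = -0.625000/2.5 = -0.2500
R = Δx/(sin θ' − sin θ) = -4.0000
v = R·ω = -4.0000·-0.2500 = 1.0000

v = 1.0000, ω = -0.2500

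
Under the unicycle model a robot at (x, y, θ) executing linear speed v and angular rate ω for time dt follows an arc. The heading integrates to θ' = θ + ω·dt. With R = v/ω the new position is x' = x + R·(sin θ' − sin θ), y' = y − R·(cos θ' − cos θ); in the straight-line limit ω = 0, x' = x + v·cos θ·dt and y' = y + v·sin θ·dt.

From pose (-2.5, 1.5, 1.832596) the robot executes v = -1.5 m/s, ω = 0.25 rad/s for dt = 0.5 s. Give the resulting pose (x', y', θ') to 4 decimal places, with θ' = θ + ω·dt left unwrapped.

(-2.2612, 0.7896, 1.9576)

θ' = 1.8326 + 0.25·0.5 = 1.9576
R = v/ω = -1.5/0.25 = -6.0000
x' = -2.5 + -6.0000·(sin 1.9576 − sin 1.8326) = -2.2612
y' = 1.5 − -6.0000·(cos 1.9576 − cos 1.8326) = 0.7896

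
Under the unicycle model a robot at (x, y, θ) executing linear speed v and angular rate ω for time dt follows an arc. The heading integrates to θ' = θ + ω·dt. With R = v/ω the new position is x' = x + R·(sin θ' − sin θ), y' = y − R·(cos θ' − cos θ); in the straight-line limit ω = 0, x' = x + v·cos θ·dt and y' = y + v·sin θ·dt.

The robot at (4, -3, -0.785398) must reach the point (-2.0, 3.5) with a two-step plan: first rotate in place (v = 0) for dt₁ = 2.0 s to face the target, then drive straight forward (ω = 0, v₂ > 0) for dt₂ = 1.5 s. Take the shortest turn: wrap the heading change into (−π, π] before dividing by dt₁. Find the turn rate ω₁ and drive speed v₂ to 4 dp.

heading to target = atan2(3.5−-3, -2−4) = 2.3162
Δθ = wrap(2.3162 − -0.7854) = 3.1016; ω₁ = Δθ/dt₁ = 1.5508
distance = √((-2−4)² + (3.5−-3)²) = 8.8459; v₂ = distance/dt₂ = 5.8973

ω₁ = 1.5508, v₂ = 5.8973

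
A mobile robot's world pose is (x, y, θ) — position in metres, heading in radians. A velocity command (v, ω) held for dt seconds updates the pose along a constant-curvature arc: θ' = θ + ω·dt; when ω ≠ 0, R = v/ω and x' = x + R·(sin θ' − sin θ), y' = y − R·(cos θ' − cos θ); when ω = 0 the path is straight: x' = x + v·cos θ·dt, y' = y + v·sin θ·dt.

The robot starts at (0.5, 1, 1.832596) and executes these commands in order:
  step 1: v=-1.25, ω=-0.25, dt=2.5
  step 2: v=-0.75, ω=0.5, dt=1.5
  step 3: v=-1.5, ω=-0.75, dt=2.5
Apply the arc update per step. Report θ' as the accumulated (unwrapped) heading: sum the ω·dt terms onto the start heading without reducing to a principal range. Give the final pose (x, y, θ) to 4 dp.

(-1.3301, -5.9168, 0.0826)

step 1: θ'=1.2076 (R=5.0000) → pose (0.3442, -2.0704, 1.2076)
step 2: θ'=1.9576 (R=-1.5000) → pose (0.3572, -3.1692, 1.9576)
step 3: θ'=0.0826 (R=2.0000) → pose (-1.3301, -5.9168, 0.0826)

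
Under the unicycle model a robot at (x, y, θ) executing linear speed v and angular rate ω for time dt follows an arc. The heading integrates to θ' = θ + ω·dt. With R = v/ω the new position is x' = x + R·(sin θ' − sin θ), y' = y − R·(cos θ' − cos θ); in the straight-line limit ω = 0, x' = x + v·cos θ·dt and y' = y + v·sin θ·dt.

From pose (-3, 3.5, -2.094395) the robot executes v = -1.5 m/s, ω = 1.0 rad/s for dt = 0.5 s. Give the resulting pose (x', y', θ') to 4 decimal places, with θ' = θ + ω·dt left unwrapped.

θ' = -2.0944 + 1.0·0.5 = -1.5944
R = v/ω = -1.5/1.0 = -1.5000
x' = -3 + -1.5000·(sin -1.5944 − sin -2.0944) = -2.7995
y' = 3.5 − -1.5000·(cos -1.5944 − cos -2.0944) = 4.2146

(-2.7995, 4.2146, -1.5944)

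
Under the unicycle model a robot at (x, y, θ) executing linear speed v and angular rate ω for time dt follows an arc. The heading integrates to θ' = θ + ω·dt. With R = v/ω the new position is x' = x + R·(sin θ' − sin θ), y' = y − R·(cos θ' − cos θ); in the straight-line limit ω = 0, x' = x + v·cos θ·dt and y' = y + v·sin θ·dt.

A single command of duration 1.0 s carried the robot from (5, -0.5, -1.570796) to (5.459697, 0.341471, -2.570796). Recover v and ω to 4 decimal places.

v = -1.0000, ω = -1.0000

Δθ = -2.570796 − -1.570796 = -1.000000
ω = Δθ/dt = -1.000000/1.0 = -1.0000
R = −Δy/(cos θ' − cos θ) = 1.0000
v = R·ω = 1.0000·-1.0000 = -1.0000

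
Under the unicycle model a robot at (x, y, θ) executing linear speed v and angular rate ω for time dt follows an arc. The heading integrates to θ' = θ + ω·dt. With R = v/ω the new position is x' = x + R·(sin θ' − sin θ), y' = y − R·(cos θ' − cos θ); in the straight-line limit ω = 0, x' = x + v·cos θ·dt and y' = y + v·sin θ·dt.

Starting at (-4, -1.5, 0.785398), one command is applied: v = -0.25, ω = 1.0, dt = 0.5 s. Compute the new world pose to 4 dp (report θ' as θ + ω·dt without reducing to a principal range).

(-4.0631, -1.6064, 1.2854)

θ' = 0.7854 + 1.0·0.5 = 1.2854
R = v/ω = -0.25/1.0 = -0.2500
x' = -4 + -0.2500·(sin 1.2854 − sin 0.7854) = -4.0631
y' = -1.5 − -0.2500·(cos 1.2854 − cos 0.7854) = -1.6064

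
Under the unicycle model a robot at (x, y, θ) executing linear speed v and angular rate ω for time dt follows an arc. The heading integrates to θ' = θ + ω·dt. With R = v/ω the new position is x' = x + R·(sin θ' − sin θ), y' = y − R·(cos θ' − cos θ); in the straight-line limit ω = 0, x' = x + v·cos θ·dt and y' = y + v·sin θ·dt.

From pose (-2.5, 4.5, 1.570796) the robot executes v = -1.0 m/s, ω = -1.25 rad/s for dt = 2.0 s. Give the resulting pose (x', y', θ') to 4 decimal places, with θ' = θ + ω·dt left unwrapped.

(-3.9409, 4.0212, -0.9292)

θ' = 1.5708 + -1.25·2.0 = -0.9292
R = v/ω = -1.0/-1.25 = 0.8000
x' = -2.5 + 0.8000·(sin -0.9292 − sin 1.5708) = -3.9409
y' = 4.5 − 0.8000·(cos -0.9292 − cos 1.5708) = 4.0212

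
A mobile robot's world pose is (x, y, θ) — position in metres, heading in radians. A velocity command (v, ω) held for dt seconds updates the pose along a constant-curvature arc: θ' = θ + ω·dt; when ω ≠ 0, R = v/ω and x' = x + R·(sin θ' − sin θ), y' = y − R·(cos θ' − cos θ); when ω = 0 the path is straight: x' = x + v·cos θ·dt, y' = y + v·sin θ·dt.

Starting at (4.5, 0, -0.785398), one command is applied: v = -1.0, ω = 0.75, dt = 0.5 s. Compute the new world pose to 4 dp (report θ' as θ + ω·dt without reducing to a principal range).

θ' = -0.7854 + 0.75·0.5 = -0.4104
R = v/ω = -1.0/0.75 = -1.3333
x' = 4.5 + -1.3333·(sin -0.4104 − sin -0.7854) = 4.0892
y' = 0 − -1.3333·(cos -0.4104 − cos -0.7854) = 0.2798

(4.0892, 0.2798, -0.4104)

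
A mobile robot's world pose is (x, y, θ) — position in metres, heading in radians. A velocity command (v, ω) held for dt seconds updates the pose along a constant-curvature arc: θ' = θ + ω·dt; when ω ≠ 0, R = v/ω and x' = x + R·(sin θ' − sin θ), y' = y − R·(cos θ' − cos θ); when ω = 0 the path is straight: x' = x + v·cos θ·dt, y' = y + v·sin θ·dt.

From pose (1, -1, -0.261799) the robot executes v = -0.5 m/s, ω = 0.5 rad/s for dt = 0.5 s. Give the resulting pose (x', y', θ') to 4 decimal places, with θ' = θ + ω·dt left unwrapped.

(0.7530, -0.9660, -0.0118)

θ' = -0.2618 + 0.5·0.5 = -0.0118
R = v/ω = -0.5/0.5 = -1.0000
x' = 1 + -1.0000·(sin -0.0118 − sin -0.2618) = 0.7530
y' = -1 − -1.0000·(cos -0.0118 − cos -0.2618) = -0.9660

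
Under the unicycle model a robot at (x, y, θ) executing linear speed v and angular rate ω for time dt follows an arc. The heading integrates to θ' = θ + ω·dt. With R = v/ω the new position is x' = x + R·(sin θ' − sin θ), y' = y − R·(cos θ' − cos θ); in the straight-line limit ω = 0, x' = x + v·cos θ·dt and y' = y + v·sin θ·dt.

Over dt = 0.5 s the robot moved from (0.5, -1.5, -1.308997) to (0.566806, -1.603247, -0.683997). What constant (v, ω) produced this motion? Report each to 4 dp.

Δθ = -0.683997 − -1.308997 = 0.625000
ω = Δθ/dt = 0.625000/0.5 = 1.2500
R = −Δy/(cos θ' − cos θ) = 0.2000
v = R·ω = 0.2000·1.2500 = 0.2500

v = 0.2500, ω = 1.2500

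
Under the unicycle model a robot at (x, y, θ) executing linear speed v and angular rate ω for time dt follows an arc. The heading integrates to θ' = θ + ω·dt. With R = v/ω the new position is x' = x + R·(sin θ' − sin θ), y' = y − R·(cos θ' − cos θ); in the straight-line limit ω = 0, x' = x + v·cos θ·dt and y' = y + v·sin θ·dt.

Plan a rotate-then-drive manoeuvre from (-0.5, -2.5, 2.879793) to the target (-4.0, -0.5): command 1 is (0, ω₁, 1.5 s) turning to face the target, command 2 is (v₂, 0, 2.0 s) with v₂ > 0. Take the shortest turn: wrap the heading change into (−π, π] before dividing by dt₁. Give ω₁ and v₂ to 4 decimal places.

heading to target = atan2(-0.5−-2.5, -4−-0.5) = 2.6224
Δθ = wrap(2.6224 − 2.8798) = -0.2573; ω₁ = Δθ/dt₁ = -0.1716
distance = √((-4−-0.5)² + (-0.5−-2.5)²) = 4.0311; v₂ = distance/dt₂ = 2.0156

ω₁ = -0.1716, v₂ = 2.0156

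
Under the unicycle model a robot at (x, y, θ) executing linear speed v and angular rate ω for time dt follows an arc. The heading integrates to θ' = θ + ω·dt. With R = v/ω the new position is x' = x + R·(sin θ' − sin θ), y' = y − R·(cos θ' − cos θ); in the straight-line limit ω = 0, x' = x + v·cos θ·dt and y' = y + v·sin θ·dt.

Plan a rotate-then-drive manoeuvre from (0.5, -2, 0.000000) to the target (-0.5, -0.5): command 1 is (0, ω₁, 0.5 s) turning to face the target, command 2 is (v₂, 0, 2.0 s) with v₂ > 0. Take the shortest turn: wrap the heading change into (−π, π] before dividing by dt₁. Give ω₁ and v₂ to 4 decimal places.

ω₁ = 4.3176, v₂ = 0.9014

heading to target = atan2(-0.5−-2, -0.5−0.5) = 2.1588
Δθ = wrap(2.1588 − 0.0000) = 2.1588; ω₁ = Δθ/dt₁ = 4.3176
distance = √((-0.5−0.5)² + (-0.5−-2)²) = 1.8028; v₂ = distance/dt₂ = 0.9014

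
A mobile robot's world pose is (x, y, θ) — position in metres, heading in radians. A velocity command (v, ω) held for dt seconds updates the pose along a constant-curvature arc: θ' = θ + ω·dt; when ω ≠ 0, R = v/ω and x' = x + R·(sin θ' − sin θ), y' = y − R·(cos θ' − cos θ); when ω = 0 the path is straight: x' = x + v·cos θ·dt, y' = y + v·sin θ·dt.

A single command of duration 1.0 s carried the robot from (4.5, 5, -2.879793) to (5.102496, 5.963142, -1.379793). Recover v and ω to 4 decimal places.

v = -1.2500, ω = 1.5000

Δθ = -1.379793 − -2.879793 = 1.500000
ω = Δθ/dt = 1.500000/1.0 = 1.5000
R = −Δy/(cos θ' − cos θ) = -0.8333
v = R·ω = -0.8333·1.5000 = -1.2500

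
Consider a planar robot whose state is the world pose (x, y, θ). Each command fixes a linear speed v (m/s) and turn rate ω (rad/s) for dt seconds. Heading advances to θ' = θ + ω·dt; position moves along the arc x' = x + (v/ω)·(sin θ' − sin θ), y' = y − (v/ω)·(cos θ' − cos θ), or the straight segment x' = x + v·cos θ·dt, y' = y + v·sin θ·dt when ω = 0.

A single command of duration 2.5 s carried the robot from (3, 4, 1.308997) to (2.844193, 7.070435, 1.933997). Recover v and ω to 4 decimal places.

Δθ = 1.933997 − 1.308997 = 0.625000
ω = Δθ/dt = 0.625000/2.5 = 0.2500
R = −Δy/(cos θ' − cos θ) = 5.0000
v = R·ω = 5.0000·0.2500 = 1.2500

v = 1.2500, ω = 0.2500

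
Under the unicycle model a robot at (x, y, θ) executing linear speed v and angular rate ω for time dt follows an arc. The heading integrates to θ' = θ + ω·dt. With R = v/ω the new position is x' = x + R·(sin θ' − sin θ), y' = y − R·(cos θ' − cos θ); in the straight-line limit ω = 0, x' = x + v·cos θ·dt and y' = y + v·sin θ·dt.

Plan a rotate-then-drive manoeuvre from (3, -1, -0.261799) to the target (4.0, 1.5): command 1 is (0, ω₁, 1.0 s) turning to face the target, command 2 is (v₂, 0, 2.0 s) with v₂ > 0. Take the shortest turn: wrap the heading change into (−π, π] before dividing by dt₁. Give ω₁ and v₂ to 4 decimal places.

heading to target = atan2(1.5−-1, 4−3) = 1.1903
Δθ = wrap(1.1903 − -0.2618) = 1.4521; ω₁ = Δθ/dt₁ = 1.4521
distance = √((4−3)² + (1.5−-1)²) = 2.6926; v₂ = distance/dt₂ = 1.3463

ω₁ = 1.4521, v₂ = 1.3463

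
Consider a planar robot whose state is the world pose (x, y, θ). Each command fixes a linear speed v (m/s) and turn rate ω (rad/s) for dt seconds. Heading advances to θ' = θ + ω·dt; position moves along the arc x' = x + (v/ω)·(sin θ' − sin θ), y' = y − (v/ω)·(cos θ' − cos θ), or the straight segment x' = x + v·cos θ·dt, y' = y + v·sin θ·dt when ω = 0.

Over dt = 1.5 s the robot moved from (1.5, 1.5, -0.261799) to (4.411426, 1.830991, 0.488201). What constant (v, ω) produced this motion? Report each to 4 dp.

v = 2.0000, ω = 0.5000

Δθ = 0.488201 − -0.261799 = 0.750000
ω = Δθ/dt = 0.750000/1.5 = 0.5000
R = Δx/(sin θ' − sin θ) = 4.0000
v = R·ω = 4.0000·0.5000 = 2.0000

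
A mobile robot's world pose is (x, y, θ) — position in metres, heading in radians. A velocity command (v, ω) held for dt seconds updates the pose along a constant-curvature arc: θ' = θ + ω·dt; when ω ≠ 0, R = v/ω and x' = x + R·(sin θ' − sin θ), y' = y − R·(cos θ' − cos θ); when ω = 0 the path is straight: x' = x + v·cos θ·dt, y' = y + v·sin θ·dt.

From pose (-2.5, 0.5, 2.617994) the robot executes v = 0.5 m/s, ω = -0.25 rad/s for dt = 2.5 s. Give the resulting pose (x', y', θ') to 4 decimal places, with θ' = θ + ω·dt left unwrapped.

(-3.3244, 1.4125, 1.9930)

θ' = 2.6180 + -0.25·2.5 = 1.9930
R = v/ω = 0.5/-0.25 = -2.0000
x' = -2.5 + -2.0000·(sin 1.9930 − sin 2.6180) = -3.3244
y' = 0.5 − -2.0000·(cos 1.9930 − cos 2.6180) = 1.4125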